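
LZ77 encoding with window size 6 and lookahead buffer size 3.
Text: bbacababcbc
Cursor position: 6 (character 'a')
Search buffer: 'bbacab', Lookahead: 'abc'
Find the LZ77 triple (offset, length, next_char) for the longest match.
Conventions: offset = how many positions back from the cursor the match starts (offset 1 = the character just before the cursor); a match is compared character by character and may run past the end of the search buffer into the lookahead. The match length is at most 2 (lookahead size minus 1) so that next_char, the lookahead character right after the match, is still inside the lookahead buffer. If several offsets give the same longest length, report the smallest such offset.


Try each offset into the search buffer:
  offset=1 (pos 5, char 'b'): match length 0
  offset=2 (pos 4, char 'a'): match length 2
  offset=3 (pos 3, char 'c'): match length 0
  offset=4 (pos 2, char 'a'): match length 1
  offset=5 (pos 1, char 'b'): match length 0
  offset=6 (pos 0, char 'b'): match length 0
Longest match has length 2 at offset 2.
next_char = character at position 6 + 2 = 8 -> 'c'

Best match: offset=2, length=2 (matching 'ab' starting at position 4)
LZ77 triple: (2, 2, 'c')


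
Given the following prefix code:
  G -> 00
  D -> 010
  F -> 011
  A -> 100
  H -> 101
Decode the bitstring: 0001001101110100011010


Decoding step by step:
Bits 00 -> G
Bits 010 -> D
Bits 011 -> F
Bits 011 -> F
Bits 101 -> H
Bits 00 -> G
Bits 011 -> F
Bits 010 -> D


Decoded message: GDFFHGFD


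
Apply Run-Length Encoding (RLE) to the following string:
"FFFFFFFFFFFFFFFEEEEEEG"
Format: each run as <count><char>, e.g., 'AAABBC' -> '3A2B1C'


Scanning runs left to right:
  i=0: run of 'F' x 15 -> '15F'
  i=15: run of 'E' x 6 -> '6E'
  i=21: run of 'G' x 1 -> '1G'

RLE = 15F6E1G


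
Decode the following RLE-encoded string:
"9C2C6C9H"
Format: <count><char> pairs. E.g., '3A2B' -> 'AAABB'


Expanding each <count><char> pair:
  9C -> 'CCCCCCCCC'
  2C -> 'CC'
  6C -> 'CCCCCC'
  9H -> 'HHHHHHHHH'

Decoded = CCCCCCCCCCCCCCCCCHHHHHHHHH


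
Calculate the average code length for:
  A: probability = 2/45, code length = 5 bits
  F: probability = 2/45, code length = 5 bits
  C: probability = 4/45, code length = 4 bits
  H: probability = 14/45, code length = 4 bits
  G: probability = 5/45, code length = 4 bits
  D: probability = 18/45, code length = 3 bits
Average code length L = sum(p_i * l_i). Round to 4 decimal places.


Weighted contributions p_i * l_i:
  A: (2/45) * 5 = 10/45
  F: (2/45) * 5 = 10/45
  C: (4/45) * 4 = 16/45
  H: (14/45) * 4 = 56/45
  G: (5/45) * 4 = 20/45
  D: (18/45) * 3 = 54/45
Sum = (10 + 10 + 16 + 56 + 20 + 54)/45 = 166/45

L = 166/45 = 3.6889 bits/symbol


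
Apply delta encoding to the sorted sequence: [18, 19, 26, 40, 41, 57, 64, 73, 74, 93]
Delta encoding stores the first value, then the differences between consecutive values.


First value: 18
Deltas:
  19 - 18 = 1
  26 - 19 = 7
  40 - 26 = 14
  41 - 40 = 1
  57 - 41 = 16
  64 - 57 = 7
  73 - 64 = 9
  74 - 73 = 1
  93 - 74 = 19


Delta encoded: [18, 1, 7, 14, 1, 16, 7, 9, 1, 19]


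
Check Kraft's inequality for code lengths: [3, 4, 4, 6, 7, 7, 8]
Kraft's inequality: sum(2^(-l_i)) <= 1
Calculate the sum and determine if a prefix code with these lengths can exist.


Sum = 2^(-3) + 2^(-4) + 2^(-4) + 2^(-6) + 2^(-7) + 2^(-7) + 2^(-8)
    = 0.125 + 0.0625 + 0.0625 + 0.015625 + 0.0078125 + 0.0078125 + 0.00390625
    = 73/256 = 0.28515625
Since 0.28515625 <= 1, Kraft's inequality IS satisfied.
A prefix code with these lengths CAN exist.

Kraft sum = 0.28515625. Satisfied.


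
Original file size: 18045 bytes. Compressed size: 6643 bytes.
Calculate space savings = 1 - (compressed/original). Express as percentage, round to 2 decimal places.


ratio = compressed/original = 6643/18045 = 0.368135
savings = 1 - ratio = 1 - 0.368135 = 0.631865
as a percentage: 0.631865 * 100 = 63.19%

Space savings = 1 - 6643/18045 = 63.19%


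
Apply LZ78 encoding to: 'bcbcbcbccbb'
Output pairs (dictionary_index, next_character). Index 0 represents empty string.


LZ78 encoding steps:
Dictionary: {0: ''}
Step 1: w='' (idx 0), next='b' -> output (0, 'b'), add 'b' as idx 1
Step 2: w='' (idx 0), next='c' -> output (0, 'c'), add 'c' as idx 2
Step 3: w='b' (idx 1), next='c' -> output (1, 'c'), add 'bc' as idx 3
Step 4: w='bc' (idx 3), next='b' -> output (3, 'b'), add 'bcb' as idx 4
Step 5: w='c' (idx 2), next='c' -> output (2, 'c'), add 'cc' as idx 5
Step 6: w='b' (idx 1), next='b' -> output (1, 'b'), add 'bb' as idx 6


Encoded: [(0, 'b'), (0, 'c'), (1, 'c'), (3, 'b'), (2, 'c'), (1, 'b')]


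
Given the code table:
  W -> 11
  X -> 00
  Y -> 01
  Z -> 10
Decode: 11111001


Decoding:
11 -> W
11 -> W
10 -> Z
01 -> Y


Result: WWZY


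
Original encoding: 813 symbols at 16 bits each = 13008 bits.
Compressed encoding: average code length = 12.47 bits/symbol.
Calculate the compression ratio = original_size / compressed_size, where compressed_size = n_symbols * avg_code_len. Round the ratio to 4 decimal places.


original_size = n_symbols * orig_bits = 813 * 16 = 13008 bits
compressed_size = n_symbols * avg_code_len = 813 * 12.47 = 10138.11 bits
ratio = original_size / compressed_size = 13008 / 10138.11 = 1.2831

Compression ratio = 1.2831


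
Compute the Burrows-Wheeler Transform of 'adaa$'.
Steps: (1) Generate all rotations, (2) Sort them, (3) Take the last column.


Rotations (sorted):
  0: $adaa -> last char: a
  1: a$ada -> last char: a
  2: aa$ad -> last char: d
  3: adaa$ -> last char: $
  4: daa$a -> last char: a


BWT = aad$a


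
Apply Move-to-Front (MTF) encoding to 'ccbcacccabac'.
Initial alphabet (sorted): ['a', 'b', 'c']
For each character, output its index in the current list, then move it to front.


MTF encoding:
'c': index 2 in ['a', 'b', 'c'] -> ['c', 'a', 'b']
'c': index 0 in ['c', 'a', 'b'] -> ['c', 'a', 'b']
'b': index 2 in ['c', 'a', 'b'] -> ['b', 'c', 'a']
'c': index 1 in ['b', 'c', 'a'] -> ['c', 'b', 'a']
'a': index 2 in ['c', 'b', 'a'] -> ['a', 'c', 'b']
'c': index 1 in ['a', 'c', 'b'] -> ['c', 'a', 'b']
'c': index 0 in ['c', 'a', 'b'] -> ['c', 'a', 'b']
'c': index 0 in ['c', 'a', 'b'] -> ['c', 'a', 'b']
'a': index 1 in ['c', 'a', 'b'] -> ['a', 'c', 'b']
'b': index 2 in ['a', 'c', 'b'] -> ['b', 'a', 'c']
'a': index 1 in ['b', 'a', 'c'] -> ['a', 'b', 'c']
'c': index 2 in ['a', 'b', 'c'] -> ['c', 'a', 'b']


Output: [2, 0, 2, 1, 2, 1, 0, 0, 1, 2, 1, 2]


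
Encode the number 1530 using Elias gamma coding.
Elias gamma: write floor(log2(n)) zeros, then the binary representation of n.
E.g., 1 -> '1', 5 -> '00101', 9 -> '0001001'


num_bits = floor(log2(1530)) + 1 = 11
leading_zeros = num_bits - 1 = 10
binary(1530) = 10111111010

Elias gamma(1530) = '0000000000' + '10111111010' = 000000000010111111010 (21 bits)


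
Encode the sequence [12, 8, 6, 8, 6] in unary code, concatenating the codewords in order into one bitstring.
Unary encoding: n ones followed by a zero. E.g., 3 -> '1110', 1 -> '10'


Encode each number as n ones followed by a terminating 0:
  12 -> 1111111111110 (13 bits)
  8 -> 111111110 (9 bits)
  6 -> 1111110 (7 bits)
  8 -> 111111110 (9 bits)
  6 -> 1111110 (7 bits)
Total length = 13 + 9 + 7 + 9 + 7 = 45 bits.

Unary([12, 8, 6, 8, 6]) = 111111111111011111111011111101111111101111110 (45 bits)


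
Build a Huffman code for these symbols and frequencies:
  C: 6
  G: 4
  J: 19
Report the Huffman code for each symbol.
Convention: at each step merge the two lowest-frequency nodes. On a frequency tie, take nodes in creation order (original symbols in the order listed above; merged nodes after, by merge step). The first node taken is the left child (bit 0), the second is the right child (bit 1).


Huffman tree construction:
Step 1: Merge G(4) + C(6) = 10
Step 2: Merge (G+C)(10) + J(19) = 29
Read each symbol's code off the tree from the root (left child = 0, right child = 1).

Codes:
  C: 01 (length 2)
  G: 00 (length 2)
  J: 1 (length 1)
Average code length: 39/29 = 1.3448 bits/symbol


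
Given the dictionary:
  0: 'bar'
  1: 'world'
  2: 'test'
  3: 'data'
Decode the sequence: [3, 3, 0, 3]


Look up each index in the dictionary:
  3 -> 'data'
  3 -> 'data'
  0 -> 'bar'
  3 -> 'data'

Decoded: "data data bar data"


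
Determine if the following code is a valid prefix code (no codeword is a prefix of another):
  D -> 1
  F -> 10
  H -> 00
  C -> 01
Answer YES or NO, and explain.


Checking each pair (does one codeword prefix another?):
  D='1' vs F='10': prefix -- VIOLATION

NO -- this is NOT a valid prefix code. D (1) is a prefix of F (10).


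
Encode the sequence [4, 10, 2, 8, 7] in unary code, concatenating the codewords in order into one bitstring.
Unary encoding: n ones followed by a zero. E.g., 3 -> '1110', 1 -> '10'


Encode each number as n ones followed by a terminating 0:
  4 -> 11110 (5 bits)
  10 -> 11111111110 (11 bits)
  2 -> 110 (3 bits)
  8 -> 111111110 (9 bits)
  7 -> 11111110 (8 bits)
Total length = 5 + 11 + 3 + 9 + 8 = 36 bits.

Unary([4, 10, 2, 8, 7]) = 111101111111111011011111111011111110 (36 bits)


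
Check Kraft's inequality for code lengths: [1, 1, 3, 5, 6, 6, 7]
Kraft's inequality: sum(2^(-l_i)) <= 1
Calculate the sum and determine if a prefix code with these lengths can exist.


Sum = 2^(-1) + 2^(-1) + 2^(-3) + 2^(-5) + 2^(-6) + 2^(-6) + 2^(-7)
    = 0.5 + 0.5 + 0.125 + 0.03125 + 0.015625 + 0.015625 + 0.0078125
    = 153/128 = 1.1953125
Since 1.1953125 > 1, Kraft's inequality is NOT satisfied.
A prefix code with these lengths CANNOT exist.

Kraft sum = 1.1953125. Not satisfied.


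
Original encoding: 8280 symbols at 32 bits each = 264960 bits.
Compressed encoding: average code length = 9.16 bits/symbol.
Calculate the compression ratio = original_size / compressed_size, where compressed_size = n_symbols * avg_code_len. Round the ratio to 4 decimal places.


original_size = n_symbols * orig_bits = 8280 * 32 = 264960 bits
compressed_size = n_symbols * avg_code_len = 8280 * 9.16 = 75844.8 bits
ratio = original_size / compressed_size = 264960 / 75844.8 = 3.4934

Compression ratio = 3.4934


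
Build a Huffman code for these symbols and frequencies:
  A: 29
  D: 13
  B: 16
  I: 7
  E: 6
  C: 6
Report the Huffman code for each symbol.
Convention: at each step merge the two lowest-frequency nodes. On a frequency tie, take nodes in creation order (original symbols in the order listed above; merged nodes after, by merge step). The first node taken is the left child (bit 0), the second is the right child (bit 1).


Huffman tree construction:
Step 1: Merge E(6) + C(6) = 12
Step 2: Merge I(7) + (E+C)(12) = 19
Step 3: Merge D(13) + B(16) = 29
Step 4: Merge (I+(E+C))(19) + A(29) = 48
Step 5: Merge (D+B)(29) + ((I+(E+C))+A)(48) = 77
Read each symbol's code off the tree from the root (left child = 0, right child = 1).

Codes:
  A: 11 (length 2)
  D: 00 (length 2)
  B: 01 (length 2)
  I: 100 (length 3)
  E: 1010 (length 4)
  C: 1011 (length 4)
Average code length: 185/77 = 2.4026 bits/symbol


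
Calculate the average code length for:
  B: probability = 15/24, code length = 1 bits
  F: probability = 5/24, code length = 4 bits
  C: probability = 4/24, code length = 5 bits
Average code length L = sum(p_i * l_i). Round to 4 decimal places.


Weighted contributions p_i * l_i:
  B: (15/24) * 1 = 15/24
  F: (5/24) * 4 = 20/24
  C: (4/24) * 5 = 20/24
Sum = (15 + 20 + 20)/24 = 55/24

L = 55/24 = 2.2917 bits/symbol


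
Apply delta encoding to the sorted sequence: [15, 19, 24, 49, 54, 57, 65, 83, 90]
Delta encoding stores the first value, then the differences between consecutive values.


First value: 15
Deltas:
  19 - 15 = 4
  24 - 19 = 5
  49 - 24 = 25
  54 - 49 = 5
  57 - 54 = 3
  65 - 57 = 8
  83 - 65 = 18
  90 - 83 = 7


Delta encoded: [15, 4, 5, 25, 5, 3, 8, 18, 7]


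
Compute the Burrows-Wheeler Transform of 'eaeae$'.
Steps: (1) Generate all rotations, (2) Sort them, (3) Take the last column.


Rotations (sorted):
  0: $eaeae -> last char: e
  1: ae$eae -> last char: e
  2: aeae$e -> last char: e
  3: e$eaea -> last char: a
  4: eae$ea -> last char: a
  5: eaeae$ -> last char: $


BWT = eeeaa$


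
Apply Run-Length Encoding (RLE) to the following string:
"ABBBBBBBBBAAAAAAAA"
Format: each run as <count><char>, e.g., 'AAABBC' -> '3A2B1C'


Scanning runs left to right:
  i=0: run of 'A' x 1 -> '1A'
  i=1: run of 'B' x 9 -> '9B'
  i=10: run of 'A' x 8 -> '8A'

RLE = 1A9B8A


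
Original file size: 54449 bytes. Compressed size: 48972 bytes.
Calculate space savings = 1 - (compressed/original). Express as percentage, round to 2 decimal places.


ratio = compressed/original = 48972/54449 = 0.89941
savings = 1 - ratio = 1 - 0.89941 = 0.10059
as a percentage: 0.10059 * 100 = 10.06%

Space savings = 1 - 48972/54449 = 10.06%


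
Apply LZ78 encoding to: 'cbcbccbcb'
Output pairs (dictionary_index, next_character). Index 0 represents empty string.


LZ78 encoding steps:
Dictionary: {0: ''}
Step 1: w='' (idx 0), next='c' -> output (0, 'c'), add 'c' as idx 1
Step 2: w='' (idx 0), next='b' -> output (0, 'b'), add 'b' as idx 2
Step 3: w='c' (idx 1), next='b' -> output (1, 'b'), add 'cb' as idx 3
Step 4: w='c' (idx 1), next='c' -> output (1, 'c'), add 'cc' as idx 4
Step 5: w='b' (idx 2), next='c' -> output (2, 'c'), add 'bc' as idx 5
Step 6: w='b' (idx 2), end of input -> output (2, '')


Encoded: [(0, 'c'), (0, 'b'), (1, 'b'), (1, 'c'), (2, 'c'), (2, '')]


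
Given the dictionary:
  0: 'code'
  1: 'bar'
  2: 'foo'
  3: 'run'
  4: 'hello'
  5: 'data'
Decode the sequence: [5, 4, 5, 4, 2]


Look up each index in the dictionary:
  5 -> 'data'
  4 -> 'hello'
  5 -> 'data'
  4 -> 'hello'
  2 -> 'foo'

Decoded: "data hello data hello foo"


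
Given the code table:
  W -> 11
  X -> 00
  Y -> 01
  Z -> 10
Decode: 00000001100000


Decoding:
00 -> X
00 -> X
00 -> X
01 -> Y
10 -> Z
00 -> X
00 -> X


Result: XXXYZXX


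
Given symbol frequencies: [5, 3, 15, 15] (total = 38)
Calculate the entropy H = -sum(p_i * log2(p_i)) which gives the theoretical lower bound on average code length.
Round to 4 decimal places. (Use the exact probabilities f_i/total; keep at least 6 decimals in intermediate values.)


Per-symbol terms -p_i * log2(p_i) with p_i = f_i/38:
  p = 5/38 = 0.131579: log2(p) = -2.925999, -p*log2(p) = 0.385000
  p = 3/38 = 0.078947: log2(p) = -3.662965, -p*log2(p) = 0.289181
  p = 15/38 = 0.394737: log2(p) = -1.341037, -p*log2(p) = 0.529357
  p = 15/38 = 0.394737: log2(p) = -1.341037, -p*log2(p) = 0.529357
H = 0.385000 + 0.289181 + 0.529357 + 0.529357 = 1.732895

H = 1.7329 bits/symbol


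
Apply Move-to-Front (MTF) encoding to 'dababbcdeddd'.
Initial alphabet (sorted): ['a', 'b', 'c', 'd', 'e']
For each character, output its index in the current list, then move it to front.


MTF encoding:
'd': index 3 in ['a', 'b', 'c', 'd', 'e'] -> ['d', 'a', 'b', 'c', 'e']
'a': index 1 in ['d', 'a', 'b', 'c', 'e'] -> ['a', 'd', 'b', 'c', 'e']
'b': index 2 in ['a', 'd', 'b', 'c', 'e'] -> ['b', 'a', 'd', 'c', 'e']
'a': index 1 in ['b', 'a', 'd', 'c', 'e'] -> ['a', 'b', 'd', 'c', 'e']
'b': index 1 in ['a', 'b', 'd', 'c', 'e'] -> ['b', 'a', 'd', 'c', 'e']
'b': index 0 in ['b', 'a', 'd', 'c', 'e'] -> ['b', 'a', 'd', 'c', 'e']
'c': index 3 in ['b', 'a', 'd', 'c', 'e'] -> ['c', 'b', 'a', 'd', 'e']
'd': index 3 in ['c', 'b', 'a', 'd', 'e'] -> ['d', 'c', 'b', 'a', 'e']
'e': index 4 in ['d', 'c', 'b', 'a', 'e'] -> ['e', 'd', 'c', 'b', 'a']
'd': index 1 in ['e', 'd', 'c', 'b', 'a'] -> ['d', 'e', 'c', 'b', 'a']
'd': index 0 in ['d', 'e', 'c', 'b', 'a'] -> ['d', 'e', 'c', 'b', 'a']
'd': index 0 in ['d', 'e', 'c', 'b', 'a'] -> ['d', 'e', 'c', 'b', 'a']


Output: [3, 1, 2, 1, 1, 0, 3, 3, 4, 1, 0, 0]


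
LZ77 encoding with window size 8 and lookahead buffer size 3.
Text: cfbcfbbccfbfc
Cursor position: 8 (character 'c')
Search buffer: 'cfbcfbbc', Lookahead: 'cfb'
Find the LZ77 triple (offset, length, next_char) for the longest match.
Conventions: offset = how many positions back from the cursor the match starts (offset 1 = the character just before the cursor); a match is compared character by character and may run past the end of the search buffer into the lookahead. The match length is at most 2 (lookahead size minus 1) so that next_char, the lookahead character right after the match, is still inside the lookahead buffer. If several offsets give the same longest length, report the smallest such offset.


Try each offset into the search buffer:
  offset=1 (pos 7, char 'c'): match length 1
  offset=2 (pos 6, char 'b'): match length 0
  offset=3 (pos 5, char 'b'): match length 0
  offset=4 (pos 4, char 'f'): match length 0
  offset=5 (pos 3, char 'c'): match length 2
  offset=6 (pos 2, char 'b'): match length 0
  offset=7 (pos 1, char 'f'): match length 0
  offset=8 (pos 0, char 'c'): match length 2
Longest match has length 2, found at offsets 5, 8; take the smallest, offset 5.
next_char = character at position 8 + 2 = 10 -> 'b'

Best match: offset=5, length=2 (matching 'cf' starting at position 3)
LZ77 triple: (5, 2, 'b')


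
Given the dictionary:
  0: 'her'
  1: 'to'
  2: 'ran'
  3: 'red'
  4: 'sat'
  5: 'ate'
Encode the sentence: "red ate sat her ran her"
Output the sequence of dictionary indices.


Look up each word in the dictionary:
  'red' -> 3
  'ate' -> 5
  'sat' -> 4
  'her' -> 0
  'ran' -> 2
  'her' -> 0

Encoded: [3, 5, 4, 0, 2, 0]


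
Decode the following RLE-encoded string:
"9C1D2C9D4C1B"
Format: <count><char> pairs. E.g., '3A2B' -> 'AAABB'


Expanding each <count><char> pair:
  9C -> 'CCCCCCCCC'
  1D -> 'D'
  2C -> 'CC'
  9D -> 'DDDDDDDDD'
  4C -> 'CCCC'
  1B -> 'B'

Decoded = CCCCCCCCCDCCDDDDDDDDDCCCCB


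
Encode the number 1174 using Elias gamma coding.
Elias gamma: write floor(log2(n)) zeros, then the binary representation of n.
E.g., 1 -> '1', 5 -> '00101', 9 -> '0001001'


num_bits = floor(log2(1174)) + 1 = 11
leading_zeros = num_bits - 1 = 10
binary(1174) = 10010010110

Elias gamma(1174) = '0000000000' + '10010010110' = 000000000010010010110 (21 bits)


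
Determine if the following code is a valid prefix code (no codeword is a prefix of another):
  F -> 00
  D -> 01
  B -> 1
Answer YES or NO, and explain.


Checking each pair (does one codeword prefix another?):
  F='00' vs D='01': no prefix
  F='00' vs B='1': no prefix
  D='01' vs F='00': no prefix
  D='01' vs B='1': no prefix
  B='1' vs F='00': no prefix
  B='1' vs D='01': no prefix
No violation found over all pairs.

YES -- this is a valid prefix code. No codeword is a prefix of any other codeword.


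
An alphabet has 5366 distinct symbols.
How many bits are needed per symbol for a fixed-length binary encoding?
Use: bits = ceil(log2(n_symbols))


log2(5366) = 12.3896
Bracket: 2^12 = 4096 < 5366 <= 2^13 = 8192
So ceil(log2(5366)) = 13

bits = ceil(log2(5366)) = ceil(12.3896) = 13 bits


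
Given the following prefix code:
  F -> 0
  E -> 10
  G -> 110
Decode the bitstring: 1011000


Decoding step by step:
Bits 10 -> E
Bits 110 -> G
Bits 0 -> F
Bits 0 -> F


Decoded message: EGFF


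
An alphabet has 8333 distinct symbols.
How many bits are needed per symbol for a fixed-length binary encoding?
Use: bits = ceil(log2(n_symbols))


log2(8333) = 13.0246
Bracket: 2^13 = 8192 < 8333 <= 2^14 = 16384
So ceil(log2(8333)) = 14

bits = ceil(log2(8333)) = ceil(13.0246) = 14 bits


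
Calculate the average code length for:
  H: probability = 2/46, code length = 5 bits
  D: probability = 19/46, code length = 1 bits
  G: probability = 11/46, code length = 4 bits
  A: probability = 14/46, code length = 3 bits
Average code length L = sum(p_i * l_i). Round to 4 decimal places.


Weighted contributions p_i * l_i:
  H: (2/46) * 5 = 10/46
  D: (19/46) * 1 = 19/46
  G: (11/46) * 4 = 44/46
  A: (14/46) * 3 = 42/46
Sum = (10 + 19 + 44 + 42)/46 = 115/46

L = 115/46 = 2.5000 bits/symbol


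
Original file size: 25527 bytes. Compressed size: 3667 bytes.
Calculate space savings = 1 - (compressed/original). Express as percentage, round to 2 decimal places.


ratio = compressed/original = 3667/25527 = 0.143652
savings = 1 - ratio = 1 - 0.143652 = 0.856348
as a percentage: 0.856348 * 100 = 85.63%

Space savings = 1 - 3667/25527 = 85.63%


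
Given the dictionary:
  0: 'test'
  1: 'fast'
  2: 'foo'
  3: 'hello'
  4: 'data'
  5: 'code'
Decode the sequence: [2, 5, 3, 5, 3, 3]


Look up each index in the dictionary:
  2 -> 'foo'
  5 -> 'code'
  3 -> 'hello'
  5 -> 'code'
  3 -> 'hello'
  3 -> 'hello'

Decoded: "foo code hello code hello hello"


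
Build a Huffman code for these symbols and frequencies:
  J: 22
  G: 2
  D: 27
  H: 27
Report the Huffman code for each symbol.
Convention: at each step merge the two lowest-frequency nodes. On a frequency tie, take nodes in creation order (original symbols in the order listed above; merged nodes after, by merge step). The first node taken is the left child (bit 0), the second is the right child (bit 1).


Huffman tree construction:
Step 1: Merge G(2) + J(22) = 24
Step 2: Merge (G+J)(24) + D(27) = 51
Step 3: Merge H(27) + ((G+J)+D)(51) = 78
Read each symbol's code off the tree from the root (left child = 0, right child = 1).

Codes:
  J: 101 (length 3)
  G: 100 (length 3)
  D: 11 (length 2)
  H: 0 (length 1)
Average code length: 153/78 = 1.9615 bits/symbol


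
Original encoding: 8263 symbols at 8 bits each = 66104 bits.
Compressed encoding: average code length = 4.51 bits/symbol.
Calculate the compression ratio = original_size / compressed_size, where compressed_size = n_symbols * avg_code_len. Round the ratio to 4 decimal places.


original_size = n_symbols * orig_bits = 8263 * 8 = 66104 bits
compressed_size = n_symbols * avg_code_len = 8263 * 4.51 = 37266.13 bits
ratio = original_size / compressed_size = 66104 / 37266.13 = 1.7738

Compression ratio = 1.7738


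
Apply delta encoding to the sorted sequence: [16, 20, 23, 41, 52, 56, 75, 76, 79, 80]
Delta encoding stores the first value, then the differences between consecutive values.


First value: 16
Deltas:
  20 - 16 = 4
  23 - 20 = 3
  41 - 23 = 18
  52 - 41 = 11
  56 - 52 = 4
  75 - 56 = 19
  76 - 75 = 1
  79 - 76 = 3
  80 - 79 = 1


Delta encoded: [16, 4, 3, 18, 11, 4, 19, 1, 3, 1]


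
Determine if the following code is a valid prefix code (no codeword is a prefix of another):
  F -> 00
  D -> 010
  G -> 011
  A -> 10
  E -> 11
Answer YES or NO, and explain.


Checking each pair (does one codeword prefix another?):
  F='00' vs D='010': no prefix
  F='00' vs G='011': no prefix
  F='00' vs A='10': no prefix
  F='00' vs E='11': no prefix
  D='010' vs F='00': no prefix
  D='010' vs G='011': no prefix
  D='010' vs A='10': no prefix
  D='010' vs E='11': no prefix
  G='011' vs F='00': no prefix
  G='011' vs D='010': no prefix
  G='011' vs A='10': no prefix
  G='011' vs E='11': no prefix
  A='10' vs F='00': no prefix
  A='10' vs D='010': no prefix
  A='10' vs G='011': no prefix
  A='10' vs E='11': no prefix
  E='11' vs F='00': no prefix
  E='11' vs D='010': no prefix
  E='11' vs G='011': no prefix
  E='11' vs A='10': no prefix
No violation found over all pairs.

YES -- this is a valid prefix code. No codeword is a prefix of any other codeword.


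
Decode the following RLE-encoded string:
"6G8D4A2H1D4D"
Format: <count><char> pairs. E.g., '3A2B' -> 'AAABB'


Expanding each <count><char> pair:
  6G -> 'GGGGGG'
  8D -> 'DDDDDDDD'
  4A -> 'AAAA'
  2H -> 'HH'
  1D -> 'D'
  4D -> 'DDDD'

Decoded = GGGGGGDDDDDDDDAAAAHHDDDDD


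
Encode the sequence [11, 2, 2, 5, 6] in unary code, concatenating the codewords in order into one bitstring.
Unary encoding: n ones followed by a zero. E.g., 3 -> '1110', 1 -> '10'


Encode each number as n ones followed by a terminating 0:
  11 -> 111111111110 (12 bits)
  2 -> 110 (3 bits)
  2 -> 110 (3 bits)
  5 -> 111110 (6 bits)
  6 -> 1111110 (7 bits)
Total length = 12 + 3 + 3 + 6 + 7 = 31 bits.

Unary([11, 2, 2, 5, 6]) = 1111111111101101101111101111110 (31 bits)


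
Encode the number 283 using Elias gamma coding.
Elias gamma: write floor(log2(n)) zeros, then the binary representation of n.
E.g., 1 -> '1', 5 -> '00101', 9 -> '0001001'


num_bits = floor(log2(283)) + 1 = 9
leading_zeros = num_bits - 1 = 8
binary(283) = 100011011

Elias gamma(283) = '00000000' + '100011011' = 00000000100011011 (17 bits)


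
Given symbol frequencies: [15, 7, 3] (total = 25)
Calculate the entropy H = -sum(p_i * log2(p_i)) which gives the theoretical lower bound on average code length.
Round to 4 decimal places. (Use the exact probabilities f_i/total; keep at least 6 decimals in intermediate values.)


Per-symbol terms -p_i * log2(p_i) with p_i = f_i/25:
  p = 15/25 = 0.600000: log2(p) = -0.736966, -p*log2(p) = 0.442179
  p = 7/25 = 0.280000: log2(p) = -1.836501, -p*log2(p) = 0.514220
  p = 3/25 = 0.120000: log2(p) = -3.058894, -p*log2(p) = 0.367067
H = 0.442179 + 0.514220 + 0.367067 = 1.323466

H = 1.3235 bits/symbol


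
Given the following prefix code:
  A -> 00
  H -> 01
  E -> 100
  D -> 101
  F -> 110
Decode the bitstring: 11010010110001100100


Decoding step by step:
Bits 110 -> F
Bits 100 -> E
Bits 101 -> D
Bits 100 -> E
Bits 01 -> H
Bits 100 -> E
Bits 100 -> E


Decoded message: FEDEHEE


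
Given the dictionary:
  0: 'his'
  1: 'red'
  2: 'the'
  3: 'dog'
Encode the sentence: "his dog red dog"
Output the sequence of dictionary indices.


Look up each word in the dictionary:
  'his' -> 0
  'dog' -> 3
  'red' -> 1
  'dog' -> 3

Encoded: [0, 3, 1, 3]


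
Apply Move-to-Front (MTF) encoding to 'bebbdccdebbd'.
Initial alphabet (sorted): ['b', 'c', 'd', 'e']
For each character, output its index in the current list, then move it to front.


MTF encoding:
'b': index 0 in ['b', 'c', 'd', 'e'] -> ['b', 'c', 'd', 'e']
'e': index 3 in ['b', 'c', 'd', 'e'] -> ['e', 'b', 'c', 'd']
'b': index 1 in ['e', 'b', 'c', 'd'] -> ['b', 'e', 'c', 'd']
'b': index 0 in ['b', 'e', 'c', 'd'] -> ['b', 'e', 'c', 'd']
'd': index 3 in ['b', 'e', 'c', 'd'] -> ['d', 'b', 'e', 'c']
'c': index 3 in ['d', 'b', 'e', 'c'] -> ['c', 'd', 'b', 'e']
'c': index 0 in ['c', 'd', 'b', 'e'] -> ['c', 'd', 'b', 'e']
'd': index 1 in ['c', 'd', 'b', 'e'] -> ['d', 'c', 'b', 'e']
'e': index 3 in ['d', 'c', 'b', 'e'] -> ['e', 'd', 'c', 'b']
'b': index 3 in ['e', 'd', 'c', 'b'] -> ['b', 'e', 'd', 'c']
'b': index 0 in ['b', 'e', 'd', 'c'] -> ['b', 'e', 'd', 'c']
'd': index 2 in ['b', 'e', 'd', 'c'] -> ['d', 'b', 'e', 'c']


Output: [0, 3, 1, 0, 3, 3, 0, 1, 3, 3, 0, 2]


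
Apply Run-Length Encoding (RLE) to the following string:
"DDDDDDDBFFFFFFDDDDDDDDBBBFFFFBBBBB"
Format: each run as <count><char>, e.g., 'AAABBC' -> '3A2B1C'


Scanning runs left to right:
  i=0: run of 'D' x 7 -> '7D'
  i=7: run of 'B' x 1 -> '1B'
  i=8: run of 'F' x 6 -> '6F'
  i=14: run of 'D' x 8 -> '8D'
  i=22: run of 'B' x 3 -> '3B'
  i=25: run of 'F' x 4 -> '4F'
  i=29: run of 'B' x 5 -> '5B'

RLE = 7D1B6F8D3B4F5B


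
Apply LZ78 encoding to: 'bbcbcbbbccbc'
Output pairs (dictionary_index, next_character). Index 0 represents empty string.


LZ78 encoding steps:
Dictionary: {0: ''}
Step 1: w='' (idx 0), next='b' -> output (0, 'b'), add 'b' as idx 1
Step 2: w='b' (idx 1), next='c' -> output (1, 'c'), add 'bc' as idx 2
Step 3: w='bc' (idx 2), next='b' -> output (2, 'b'), add 'bcb' as idx 3
Step 4: w='b' (idx 1), next='b' -> output (1, 'b'), add 'bb' as idx 4
Step 5: w='' (idx 0), next='c' -> output (0, 'c'), add 'c' as idx 5
Step 6: w='c' (idx 5), next='b' -> output (5, 'b'), add 'cb' as idx 6
Step 7: w='c' (idx 5), end of input -> output (5, '')


Encoded: [(0, 'b'), (1, 'c'), (2, 'b'), (1, 'b'), (0, 'c'), (5, 'b'), (5, '')]


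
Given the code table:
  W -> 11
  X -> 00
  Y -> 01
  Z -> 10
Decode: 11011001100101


Decoding:
11 -> W
01 -> Y
10 -> Z
01 -> Y
10 -> Z
01 -> Y
01 -> Y


Result: WYZYZYY


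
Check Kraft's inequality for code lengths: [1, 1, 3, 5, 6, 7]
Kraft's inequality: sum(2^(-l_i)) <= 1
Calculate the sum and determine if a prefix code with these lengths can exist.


Sum = 2^(-1) + 2^(-1) + 2^(-3) + 2^(-5) + 2^(-6) + 2^(-7)
    = 0.5 + 0.5 + 0.125 + 0.03125 + 0.015625 + 0.0078125
    = 151/128 = 1.1796875
Since 1.1796875 > 1, Kraft's inequality is NOT satisfied.
A prefix code with these lengths CANNOT exist.

Kraft sum = 1.1796875. Not satisfied.


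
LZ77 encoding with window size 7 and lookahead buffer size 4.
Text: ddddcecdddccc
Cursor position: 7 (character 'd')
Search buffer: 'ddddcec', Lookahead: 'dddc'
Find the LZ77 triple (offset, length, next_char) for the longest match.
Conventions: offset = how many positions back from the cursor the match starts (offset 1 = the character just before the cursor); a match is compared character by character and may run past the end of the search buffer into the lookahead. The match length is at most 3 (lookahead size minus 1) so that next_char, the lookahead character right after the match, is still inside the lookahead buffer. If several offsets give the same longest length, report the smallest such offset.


Try each offset into the search buffer:
  offset=1 (pos 6, char 'c'): match length 0
  offset=2 (pos 5, char 'e'): match length 0
  offset=3 (pos 4, char 'c'): match length 0
  offset=4 (pos 3, char 'd'): match length 1
  offset=5 (pos 2, char 'd'): match length 2
  offset=6 (pos 1, char 'd'): match length 3
  offset=7 (pos 0, char 'd'): match length 3
Longest match has length 3, found at offsets 6, 7; take the smallest, offset 6.
next_char = character at position 7 + 3 = 10 -> 'c'

Best match: offset=6, length=3 (matching 'ddd' starting at position 1)
LZ77 triple: (6, 3, 'c')


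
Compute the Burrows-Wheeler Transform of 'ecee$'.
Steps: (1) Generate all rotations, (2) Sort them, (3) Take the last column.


Rotations (sorted):
  0: $ecee -> last char: e
  1: cee$e -> last char: e
  2: e$ece -> last char: e
  3: ecee$ -> last char: $
  4: ee$ec -> last char: c


BWT = eee$c


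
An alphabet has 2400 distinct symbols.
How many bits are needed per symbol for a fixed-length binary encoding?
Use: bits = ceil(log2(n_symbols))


log2(2400) = 11.2288
Bracket: 2^11 = 2048 < 2400 <= 2^12 = 4096
So ceil(log2(2400)) = 12

bits = ceil(log2(2400)) = ceil(11.2288) = 12 bits


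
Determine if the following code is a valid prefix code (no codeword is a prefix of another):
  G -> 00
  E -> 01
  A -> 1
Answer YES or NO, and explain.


Checking each pair (does one codeword prefix another?):
  G='00' vs E='01': no prefix
  G='00' vs A='1': no prefix
  E='01' vs G='00': no prefix
  E='01' vs A='1': no prefix
  A='1' vs G='00': no prefix
  A='1' vs E='01': no prefix
No violation found over all pairs.

YES -- this is a valid prefix code. No codeword is a prefix of any other codeword.


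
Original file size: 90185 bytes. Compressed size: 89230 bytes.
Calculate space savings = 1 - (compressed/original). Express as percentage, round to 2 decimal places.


ratio = compressed/original = 89230/90185 = 0.989411
savings = 1 - ratio = 1 - 0.989411 = 0.010589
as a percentage: 0.010589 * 100 = 1.06%

Space savings = 1 - 89230/90185 = 1.06%


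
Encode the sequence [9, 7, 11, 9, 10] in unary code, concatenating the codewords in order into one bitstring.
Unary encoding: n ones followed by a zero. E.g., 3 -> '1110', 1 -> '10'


Encode each number as n ones followed by a terminating 0:
  9 -> 1111111110 (10 bits)
  7 -> 11111110 (8 bits)
  11 -> 111111111110 (12 bits)
  9 -> 1111111110 (10 bits)
  10 -> 11111111110 (11 bits)
Total length = 10 + 8 + 12 + 10 + 11 = 51 bits.

Unary([9, 7, 11, 9, 10]) = 111111111011111110111111111110111111111011111111110 (51 bits)


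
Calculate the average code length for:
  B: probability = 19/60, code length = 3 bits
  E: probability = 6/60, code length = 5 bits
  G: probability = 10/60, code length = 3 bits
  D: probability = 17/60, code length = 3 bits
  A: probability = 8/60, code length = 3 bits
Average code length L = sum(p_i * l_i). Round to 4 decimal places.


Weighted contributions p_i * l_i:
  B: (19/60) * 3 = 57/60
  E: (6/60) * 5 = 30/60
  G: (10/60) * 3 = 30/60
  D: (17/60) * 3 = 51/60
  A: (8/60) * 3 = 24/60
Sum = (57 + 30 + 30 + 51 + 24)/60 = 192/60

L = 192/60 = 3.2000 bits/symbol


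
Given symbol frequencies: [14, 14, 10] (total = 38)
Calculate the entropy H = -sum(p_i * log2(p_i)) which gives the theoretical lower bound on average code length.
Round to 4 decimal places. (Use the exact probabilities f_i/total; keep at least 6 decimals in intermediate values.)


Per-symbol terms -p_i * log2(p_i) with p_i = f_i/38:
  p = 14/38 = 0.368421: log2(p) = -1.440573, -p*log2(p) = 0.530737
  p = 14/38 = 0.368421: log2(p) = -1.440573, -p*log2(p) = 0.530737
  p = 10/38 = 0.263158: log2(p) = -1.925999, -p*log2(p) = 0.506842
H = 0.530737 + 0.530737 + 0.506842 = 1.568316

H = 1.5683 bits/symbol


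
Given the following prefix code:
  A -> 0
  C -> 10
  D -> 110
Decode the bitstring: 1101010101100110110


Decoding step by step:
Bits 110 -> D
Bits 10 -> C
Bits 10 -> C
Bits 10 -> C
Bits 110 -> D
Bits 0 -> A
Bits 110 -> D
Bits 110 -> D


Decoded message: DCCCDADD


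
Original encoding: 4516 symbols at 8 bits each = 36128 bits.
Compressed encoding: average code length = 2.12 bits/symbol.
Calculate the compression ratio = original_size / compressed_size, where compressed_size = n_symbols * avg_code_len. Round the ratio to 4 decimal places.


original_size = n_symbols * orig_bits = 4516 * 8 = 36128 bits
compressed_size = n_symbols * avg_code_len = 4516 * 2.12 = 9573.92 bits
ratio = original_size / compressed_size = 36128 / 9573.92 = 3.7736

Compression ratio = 3.7736


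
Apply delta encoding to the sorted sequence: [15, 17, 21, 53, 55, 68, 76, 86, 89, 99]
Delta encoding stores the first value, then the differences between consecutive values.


First value: 15
Deltas:
  17 - 15 = 2
  21 - 17 = 4
  53 - 21 = 32
  55 - 53 = 2
  68 - 55 = 13
  76 - 68 = 8
  86 - 76 = 10
  89 - 86 = 3
  99 - 89 = 10


Delta encoded: [15, 2, 4, 32, 2, 13, 8, 10, 3, 10]


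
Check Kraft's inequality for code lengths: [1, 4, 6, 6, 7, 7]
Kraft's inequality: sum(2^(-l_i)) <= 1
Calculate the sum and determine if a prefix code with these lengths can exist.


Sum = 2^(-1) + 2^(-4) + 2^(-6) + 2^(-6) + 2^(-7) + 2^(-7)
    = 0.5 + 0.0625 + 0.015625 + 0.015625 + 0.0078125 + 0.0078125
    = 78/128 = 0.609375
Since 0.609375 <= 1, Kraft's inequality IS satisfied.
A prefix code with these lengths CAN exist.

Kraft sum = 0.609375. Satisfied.


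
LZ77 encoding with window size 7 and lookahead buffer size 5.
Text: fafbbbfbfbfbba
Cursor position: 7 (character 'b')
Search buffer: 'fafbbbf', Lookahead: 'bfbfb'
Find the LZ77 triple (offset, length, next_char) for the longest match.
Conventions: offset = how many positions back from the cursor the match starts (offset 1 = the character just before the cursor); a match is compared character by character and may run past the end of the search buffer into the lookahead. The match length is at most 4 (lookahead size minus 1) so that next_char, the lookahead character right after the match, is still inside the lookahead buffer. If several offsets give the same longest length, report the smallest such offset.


Try each offset into the search buffer:
  offset=1 (pos 6, char 'f'): match length 0
  offset=2 (pos 5, char 'b'): match length 4
  offset=3 (pos 4, char 'b'): match length 1
  offset=4 (pos 3, char 'b'): match length 1
  offset=5 (pos 2, char 'f'): match length 0
  offset=6 (pos 1, char 'a'): match length 0
  offset=7 (pos 0, char 'f'): match length 0
Longest match has length 4 at offset 2.
next_char = character at position 7 + 4 = 11 -> 'b'

Best match: offset=2, length=4 (matching 'bfbf' starting at position 5)
LZ77 triple: (2, 4, 'b')


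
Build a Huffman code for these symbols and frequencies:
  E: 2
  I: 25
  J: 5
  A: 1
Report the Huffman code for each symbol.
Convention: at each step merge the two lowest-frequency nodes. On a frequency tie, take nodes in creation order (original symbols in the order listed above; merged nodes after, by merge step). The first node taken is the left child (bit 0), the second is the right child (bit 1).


Huffman tree construction:
Step 1: Merge A(1) + E(2) = 3
Step 2: Merge (A+E)(3) + J(5) = 8
Step 3: Merge ((A+E)+J)(8) + I(25) = 33
Read each symbol's code off the tree from the root (left child = 0, right child = 1).

Codes:
  E: 001 (length 3)
  I: 1 (length 1)
  J: 01 (length 2)
  A: 000 (length 3)
Average code length: 44/33 = 1.3333 bits/symbol


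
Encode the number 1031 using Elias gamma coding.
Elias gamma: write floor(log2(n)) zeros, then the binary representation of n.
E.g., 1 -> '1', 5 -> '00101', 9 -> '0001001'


num_bits = floor(log2(1031)) + 1 = 11
leading_zeros = num_bits - 1 = 10
binary(1031) = 10000000111

Elias gamma(1031) = '0000000000' + '10000000111' = 000000000010000000111 (21 bits)


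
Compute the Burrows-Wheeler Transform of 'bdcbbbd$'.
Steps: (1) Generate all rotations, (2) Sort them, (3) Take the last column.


Rotations (sorted):
  0: $bdcbbbd -> last char: d
  1: bbbd$bdc -> last char: c
  2: bbd$bdcb -> last char: b
  3: bd$bdcbb -> last char: b
  4: bdcbbbd$ -> last char: $
  5: cbbbd$bd -> last char: d
  6: d$bdcbbb -> last char: b
  7: dcbbbd$b -> last char: b


BWT = dcbb$dbb


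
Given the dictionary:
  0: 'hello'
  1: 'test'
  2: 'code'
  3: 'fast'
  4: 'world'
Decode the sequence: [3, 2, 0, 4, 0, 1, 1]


Look up each index in the dictionary:
  3 -> 'fast'
  2 -> 'code'
  0 -> 'hello'
  4 -> 'world'
  0 -> 'hello'
  1 -> 'test'
  1 -> 'test'

Decoded: "fast code hello world hello test test"


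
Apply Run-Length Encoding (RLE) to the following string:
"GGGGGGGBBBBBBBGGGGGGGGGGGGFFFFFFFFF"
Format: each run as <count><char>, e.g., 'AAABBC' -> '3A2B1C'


Scanning runs left to right:
  i=0: run of 'G' x 7 -> '7G'
  i=7: run of 'B' x 7 -> '7B'
  i=14: run of 'G' x 12 -> '12G'
  i=26: run of 'F' x 9 -> '9F'

RLE = 7G7B12G9F


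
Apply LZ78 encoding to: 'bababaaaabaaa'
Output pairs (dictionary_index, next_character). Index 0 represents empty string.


LZ78 encoding steps:
Dictionary: {0: ''}
Step 1: w='' (idx 0), next='b' -> output (0, 'b'), add 'b' as idx 1
Step 2: w='' (idx 0), next='a' -> output (0, 'a'), add 'a' as idx 2
Step 3: w='b' (idx 1), next='a' -> output (1, 'a'), add 'ba' as idx 3
Step 4: w='ba' (idx 3), next='a' -> output (3, 'a'), add 'baa' as idx 4
Step 5: w='a' (idx 2), next='a' -> output (2, 'a'), add 'aa' as idx 5
Step 6: w='baa' (idx 4), next='a' -> output (4, 'a'), add 'baaa' as idx 6


Encoded: [(0, 'b'), (0, 'a'), (1, 'a'), (3, 'a'), (2, 'a'), (4, 'a')]


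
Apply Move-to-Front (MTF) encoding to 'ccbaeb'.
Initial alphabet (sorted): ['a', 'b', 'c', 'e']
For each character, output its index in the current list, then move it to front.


MTF encoding:
'c': index 2 in ['a', 'b', 'c', 'e'] -> ['c', 'a', 'b', 'e']
'c': index 0 in ['c', 'a', 'b', 'e'] -> ['c', 'a', 'b', 'e']
'b': index 2 in ['c', 'a', 'b', 'e'] -> ['b', 'c', 'a', 'e']
'a': index 2 in ['b', 'c', 'a', 'e'] -> ['a', 'b', 'c', 'e']
'e': index 3 in ['a', 'b', 'c', 'e'] -> ['e', 'a', 'b', 'c']
'b': index 2 in ['e', 'a', 'b', 'c'] -> ['b', 'e', 'a', 'c']


Output: [2, 0, 2, 2, 3, 2]


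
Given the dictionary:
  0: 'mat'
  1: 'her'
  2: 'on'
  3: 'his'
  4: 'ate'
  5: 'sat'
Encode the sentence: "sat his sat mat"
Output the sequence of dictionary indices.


Look up each word in the dictionary:
  'sat' -> 5
  'his' -> 3
  'sat' -> 5
  'mat' -> 0

Encoded: [5, 3, 5, 0]


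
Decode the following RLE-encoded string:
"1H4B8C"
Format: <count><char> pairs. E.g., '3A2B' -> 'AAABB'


Expanding each <count><char> pair:
  1H -> 'H'
  4B -> 'BBBB'
  8C -> 'CCCCCCCC'

Decoded = HBBBBCCCCCCCC


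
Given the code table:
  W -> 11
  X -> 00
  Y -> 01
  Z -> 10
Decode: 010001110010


Decoding:
01 -> Y
00 -> X
01 -> Y
11 -> W
00 -> X
10 -> Z


Result: YXYWXZ


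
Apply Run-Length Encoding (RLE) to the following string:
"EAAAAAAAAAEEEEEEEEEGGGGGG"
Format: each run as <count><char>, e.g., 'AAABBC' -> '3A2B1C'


Scanning runs left to right:
  i=0: run of 'E' x 1 -> '1E'
  i=1: run of 'A' x 9 -> '9A'
  i=10: run of 'E' x 9 -> '9E'
  i=19: run of 'G' x 6 -> '6G'

RLE = 1E9A9E6G
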